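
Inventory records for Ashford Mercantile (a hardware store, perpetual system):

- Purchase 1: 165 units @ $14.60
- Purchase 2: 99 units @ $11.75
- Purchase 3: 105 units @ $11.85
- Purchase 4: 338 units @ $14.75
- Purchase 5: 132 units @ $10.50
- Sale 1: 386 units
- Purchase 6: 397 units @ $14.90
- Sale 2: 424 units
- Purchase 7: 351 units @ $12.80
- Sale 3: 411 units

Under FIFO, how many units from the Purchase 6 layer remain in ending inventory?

Sale 1 (386) [FIFO — oldest first]: 165 @ $14.60 + 99 @ $11.75 + 105 @ $11.85 + 17 @ $14.75 = $5,067.25
Sale 2 (424) [FIFO — oldest first]: 321 @ $14.75 + 103 @ $10.50 = $5,816.25
Sale 3 (411) [FIFO — oldest first]: 29 @ $10.50 + 382 @ $14.90 = $5,996.30
Total COGS = $5,067.25 + $5,816.25 + $5,996.30 = $16,879.80
Ending inventory: 15 @ $14.90 + 351 @ $12.80 = $4,716.30
Check: goods available $21,596.10 = COGS $16,879.80 + ending $4,716.30

15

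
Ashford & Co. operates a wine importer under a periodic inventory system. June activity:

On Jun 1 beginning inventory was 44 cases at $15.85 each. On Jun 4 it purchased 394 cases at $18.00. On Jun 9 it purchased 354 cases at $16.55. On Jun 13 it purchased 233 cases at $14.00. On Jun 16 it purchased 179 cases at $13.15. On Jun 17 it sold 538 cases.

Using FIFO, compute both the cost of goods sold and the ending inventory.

Jun 17, 538 sold [FIFO — oldest first]: 44 @ $15.85 + 394 @ $18.00 + 100 @ $16.55 = $9,444.40
Ending inventory: 254 @ $16.55 + 233 @ $14.00 + 179 @ $13.15 = $9,819.55

COGS = $9,444.40; ending inventory = $9,819.55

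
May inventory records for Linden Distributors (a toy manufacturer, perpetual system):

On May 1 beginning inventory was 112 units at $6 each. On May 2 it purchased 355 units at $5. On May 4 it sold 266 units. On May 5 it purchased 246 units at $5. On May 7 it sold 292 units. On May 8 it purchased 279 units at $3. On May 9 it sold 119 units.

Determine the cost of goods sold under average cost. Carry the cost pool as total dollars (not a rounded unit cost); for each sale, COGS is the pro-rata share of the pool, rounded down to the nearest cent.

After May 1: 112 on hand, pool $672.00 (≈ $6.0000 each)
After May 2: 467 on hand, pool $2,447.00 (≈ $5.2398 each)
May 4, sell 266: 266/467 × $2,447.00 → $1,393.79
After May 5: 447 on hand, pool $2,283.21 (≈ $5.1079 each)
May 7, sell 292: 292/447 × $2,283.21 → $1,491.49
After May 8: 434 on hand, pool $1,628.72 (≈ $3.7528 each)
May 9, sell 119: 119/434 × $1,628.72 → $446.58
Total COGS = $1,393.79 + $1,491.49 + $446.58 = $3,331.86
Ending inventory (cost pool remaining) = $1,182.14

COGS = $3,331.86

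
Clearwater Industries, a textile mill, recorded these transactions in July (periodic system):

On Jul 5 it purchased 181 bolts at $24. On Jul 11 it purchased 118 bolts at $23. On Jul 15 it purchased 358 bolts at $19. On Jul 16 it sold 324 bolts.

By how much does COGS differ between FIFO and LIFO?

FIFO COGS: 181 @ $24 + 118 @ $23 + 25 @ $19 = $7,533
LIFO COGS: 324 @ $19 = $6,156
Difference = |$7,533 − $6,156| = $1,377

$1,377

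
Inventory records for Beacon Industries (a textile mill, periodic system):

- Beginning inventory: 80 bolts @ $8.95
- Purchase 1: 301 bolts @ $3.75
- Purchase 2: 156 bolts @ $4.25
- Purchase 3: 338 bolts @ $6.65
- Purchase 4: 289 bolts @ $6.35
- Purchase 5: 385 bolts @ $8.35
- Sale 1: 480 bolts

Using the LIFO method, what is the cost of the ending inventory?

Ending inventory = $5,987.35

Sale 1 (480) [LIFO — newest first]: 385 @ $8.35 + 95 @ $6.35 = $3,818.00
Ending inventory: 80 @ $8.95 + 301 @ $3.75 + 156 @ $4.25 + 338 @ $6.65 + 194 @ $6.35 = $5,987.35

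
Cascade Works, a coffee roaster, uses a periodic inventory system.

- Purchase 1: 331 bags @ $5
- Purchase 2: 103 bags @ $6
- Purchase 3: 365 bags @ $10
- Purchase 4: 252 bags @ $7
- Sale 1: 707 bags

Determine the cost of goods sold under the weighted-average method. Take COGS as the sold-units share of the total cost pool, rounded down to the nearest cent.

COGS = $5,170.98

Sale 1, sell 707: 707/1051 × $7,687.00 → $5,170.98
Ending inventory (cost pool remaining) = $2,516.02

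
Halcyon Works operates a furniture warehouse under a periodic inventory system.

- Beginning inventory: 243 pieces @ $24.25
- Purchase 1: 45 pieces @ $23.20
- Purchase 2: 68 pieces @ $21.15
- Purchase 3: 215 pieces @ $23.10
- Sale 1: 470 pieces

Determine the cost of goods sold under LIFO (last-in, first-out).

Sale 1 (470) [LIFO — newest first]: 215 @ $23.10 + 68 @ $21.15 + 45 @ $23.20 + 142 @ $24.25 = $10,892.20
Ending inventory: 101 @ $24.25 = $2,449.25

COGS = $10,892.20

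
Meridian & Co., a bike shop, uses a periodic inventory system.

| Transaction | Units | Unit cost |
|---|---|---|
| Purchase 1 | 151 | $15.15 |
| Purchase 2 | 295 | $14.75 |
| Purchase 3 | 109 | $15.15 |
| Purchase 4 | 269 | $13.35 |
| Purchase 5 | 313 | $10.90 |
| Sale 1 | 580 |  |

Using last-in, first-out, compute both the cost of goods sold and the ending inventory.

Sale 1 (580) [LIFO — newest first]: 313 @ $10.90 + 267 @ $13.35 = $6,976.15
Ending inventory: 151 @ $15.15 + 295 @ $14.75 + 109 @ $15.15 + 2 @ $13.35 = $8,316.95

COGS = $6,976.15; ending inventory = $8,316.95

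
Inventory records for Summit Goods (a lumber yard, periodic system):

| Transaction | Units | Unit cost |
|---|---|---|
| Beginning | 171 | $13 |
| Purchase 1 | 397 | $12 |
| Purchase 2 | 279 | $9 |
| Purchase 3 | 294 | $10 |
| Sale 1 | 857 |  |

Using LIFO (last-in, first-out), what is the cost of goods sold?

COGS = $8,859

Sale 1 (857) [LIFO — newest first]: 294 @ $10 + 279 @ $9 + 284 @ $12 = $8,859
Ending inventory: 171 @ $13 + 113 @ $12 = $3,579
Check: goods available $12,438 = COGS $8,859 + ending $3,579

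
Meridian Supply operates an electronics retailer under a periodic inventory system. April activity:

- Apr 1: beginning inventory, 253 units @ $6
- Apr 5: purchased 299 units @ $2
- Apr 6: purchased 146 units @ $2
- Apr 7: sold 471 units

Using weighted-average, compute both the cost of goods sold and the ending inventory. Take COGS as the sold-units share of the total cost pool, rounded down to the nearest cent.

Apr 7, sell 471: 471/698 × $2,408.00 → $1,624.88
Ending inventory (cost pool remaining) = $783.12
Check: goods available $2,408.00 = COGS $1,624.88 + ending $783.12

COGS = $1,624.88; ending inventory = $783.12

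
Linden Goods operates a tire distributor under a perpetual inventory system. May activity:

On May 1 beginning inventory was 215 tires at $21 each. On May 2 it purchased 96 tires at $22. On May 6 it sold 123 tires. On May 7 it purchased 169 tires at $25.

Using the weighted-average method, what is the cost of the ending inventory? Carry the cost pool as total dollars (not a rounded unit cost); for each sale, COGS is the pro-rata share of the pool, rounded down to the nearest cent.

After May 1: 215 on hand, pool $4,515.00 (≈ $21.0000 each)
After May 2: 311 on hand, pool $6,627.00 (≈ $21.3087 each)
May 6, sell 123: 123/311 × $6,627.00 → $2,620.96
After May 7: 357 on hand, pool $8,231.04 (≈ $23.0561 each)
Ending inventory (cost pool remaining) = $8,231.04
Check: goods available $10,852.00 = COGS $2,620.96 + ending $8,231.04

Ending inventory = $8,231.04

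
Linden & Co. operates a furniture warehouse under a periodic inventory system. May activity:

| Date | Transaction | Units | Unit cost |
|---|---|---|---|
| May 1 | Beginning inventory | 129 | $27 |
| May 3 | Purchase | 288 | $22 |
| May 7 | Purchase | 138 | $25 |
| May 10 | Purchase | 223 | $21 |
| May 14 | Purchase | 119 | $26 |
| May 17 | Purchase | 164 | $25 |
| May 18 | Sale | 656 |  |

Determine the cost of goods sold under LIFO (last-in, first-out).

May 18, 656 sold [LIFO — newest first]: 164 @ $25 + 119 @ $26 + 223 @ $21 + 138 @ $25 + 12 @ $22 = $15,591
Ending inventory: 129 @ $27 + 276 @ $22 = $9,555

COGS = $15,591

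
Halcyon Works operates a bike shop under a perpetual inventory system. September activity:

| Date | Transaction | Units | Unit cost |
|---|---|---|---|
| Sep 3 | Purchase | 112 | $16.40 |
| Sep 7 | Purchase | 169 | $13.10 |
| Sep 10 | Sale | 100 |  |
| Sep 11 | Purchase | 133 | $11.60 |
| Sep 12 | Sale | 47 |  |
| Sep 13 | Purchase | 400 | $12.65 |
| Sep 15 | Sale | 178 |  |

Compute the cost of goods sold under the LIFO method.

COGS = $4,106.90

Sep 10, 100 sold [LIFO — newest first]: 100 @ $13.10 = $1,310.00
Sep 12, 47 sold [LIFO — newest first]: 47 @ $11.60 = $545.20
Sep 15, 178 sold [LIFO — newest first]: 178 @ $12.65 = $2,251.70
Total COGS = $1,310.00 + $545.20 + $2,251.70 = $4,106.90
Ending inventory: 112 @ $16.40 + 69 @ $13.10 + 86 @ $11.60 + 222 @ $12.65 = $6,546.60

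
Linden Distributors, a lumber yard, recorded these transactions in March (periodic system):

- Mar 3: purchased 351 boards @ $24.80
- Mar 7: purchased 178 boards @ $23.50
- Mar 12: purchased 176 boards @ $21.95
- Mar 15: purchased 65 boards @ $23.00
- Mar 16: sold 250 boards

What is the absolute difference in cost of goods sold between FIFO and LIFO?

$630.30

FIFO COGS: 250 @ $24.80 = $6,200.00
LIFO COGS: 65 @ $23.00 + 176 @ $21.95 + 9 @ $23.50 = $5,569.70
Difference = |$6,200.00 − $5,569.70| = $630.30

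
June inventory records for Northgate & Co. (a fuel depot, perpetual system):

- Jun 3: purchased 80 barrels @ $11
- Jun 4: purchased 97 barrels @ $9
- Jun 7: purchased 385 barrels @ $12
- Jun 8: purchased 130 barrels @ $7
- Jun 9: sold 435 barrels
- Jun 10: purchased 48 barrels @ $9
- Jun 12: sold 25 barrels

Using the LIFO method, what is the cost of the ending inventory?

Jun 9, 435 sold [LIFO — newest first]: 130 @ $7 + 305 @ $12 = $4,570
Jun 12, 25 sold [LIFO — newest first]: 25 @ $9 = $225
Total COGS = $4,570 + $225 = $4,795
Ending inventory: 80 @ $11 + 97 @ $9 + 80 @ $12 + 23 @ $9 = $2,920

Ending inventory = $2,920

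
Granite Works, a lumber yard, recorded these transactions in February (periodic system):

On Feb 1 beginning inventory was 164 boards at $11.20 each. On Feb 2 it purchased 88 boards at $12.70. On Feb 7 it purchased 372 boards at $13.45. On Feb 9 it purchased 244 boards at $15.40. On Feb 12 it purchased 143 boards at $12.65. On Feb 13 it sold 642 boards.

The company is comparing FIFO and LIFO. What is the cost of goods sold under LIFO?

FIFO COGS: 164 @ $11.20 + 88 @ $12.70 + 372 @ $13.45 + 18 @ $15.40 = $8,235.00
LIFO COGS: 143 @ $12.65 + 244 @ $15.40 + 255 @ $13.45 = $8,996.30

COGS = $8,996.30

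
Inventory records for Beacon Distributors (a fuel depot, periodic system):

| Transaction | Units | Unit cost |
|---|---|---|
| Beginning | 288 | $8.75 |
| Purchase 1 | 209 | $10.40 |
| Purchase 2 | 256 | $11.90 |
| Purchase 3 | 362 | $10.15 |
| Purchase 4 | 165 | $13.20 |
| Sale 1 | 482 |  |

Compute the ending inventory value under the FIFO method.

Ending inventory = $9,054.70

Sale 1 (482) [FIFO — oldest first]: 288 @ $8.75 + 194 @ $10.40 = $4,537.60
Ending inventory: 15 @ $10.40 + 256 @ $11.90 + 362 @ $10.15 + 165 @ $13.20 = $9,054.70
Check: goods available $13,592.30 = COGS $4,537.60 + ending $9,054.70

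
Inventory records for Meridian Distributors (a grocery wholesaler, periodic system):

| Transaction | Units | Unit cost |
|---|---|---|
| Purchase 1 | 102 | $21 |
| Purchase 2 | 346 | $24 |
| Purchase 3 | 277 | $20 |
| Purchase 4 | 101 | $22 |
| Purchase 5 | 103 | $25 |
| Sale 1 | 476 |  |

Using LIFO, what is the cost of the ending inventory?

Ending inventory = $10,546

Sale 1 (476) [LIFO — newest first]: 103 @ $25 + 101 @ $22 + 272 @ $20 = $10,237
Ending inventory: 102 @ $21 + 346 @ $24 + 5 @ $20 = $10,546
Check: goods available $20,783 = COGS $10,237 + ending $10,546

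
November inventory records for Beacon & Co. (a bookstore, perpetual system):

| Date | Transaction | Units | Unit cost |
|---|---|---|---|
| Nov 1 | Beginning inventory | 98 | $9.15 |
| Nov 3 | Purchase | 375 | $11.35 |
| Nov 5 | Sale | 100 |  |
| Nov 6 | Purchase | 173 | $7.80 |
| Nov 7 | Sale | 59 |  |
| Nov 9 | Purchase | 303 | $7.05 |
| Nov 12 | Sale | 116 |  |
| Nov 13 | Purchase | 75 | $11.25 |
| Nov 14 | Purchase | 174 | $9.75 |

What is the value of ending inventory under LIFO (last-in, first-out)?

Nov 5, 100 sold [LIFO — newest first]: 100 @ $11.35 = $1,135.00
Nov 7, 59 sold [LIFO — newest first]: 59 @ $7.80 = $460.20
Nov 12, 116 sold [LIFO — newest first]: 116 @ $7.05 = $817.80
Total COGS = $1,135.00 + $460.20 + $817.80 = $2,413.00
Ending inventory: 98 @ $9.15 + 275 @ $11.35 + 114 @ $7.80 + 187 @ $7.05 + 75 @ $11.25 + 174 @ $9.75 = $8,765.75

Ending inventory = $8,765.75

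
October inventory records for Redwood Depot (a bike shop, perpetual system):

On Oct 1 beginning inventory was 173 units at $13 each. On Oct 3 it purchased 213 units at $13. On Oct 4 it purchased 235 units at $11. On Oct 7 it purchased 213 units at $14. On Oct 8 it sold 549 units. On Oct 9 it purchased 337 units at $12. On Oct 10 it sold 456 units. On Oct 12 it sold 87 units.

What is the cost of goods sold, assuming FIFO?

COGS = $13,681

Oct 8, 549 sold [FIFO — oldest first]: 173 @ $13 + 213 @ $13 + 163 @ $11 = $6,811
Oct 10, 456 sold [FIFO — oldest first]: 72 @ $11 + 213 @ $14 + 171 @ $12 = $5,826
Oct 12, 87 sold [FIFO — oldest first]: 87 @ $12 = $1,044
Total COGS = $6,811 + $5,826 + $1,044 = $13,681
Ending inventory: 79 @ $12 = $948
Check: goods available $14,629 = COGS $13,681 + ending $948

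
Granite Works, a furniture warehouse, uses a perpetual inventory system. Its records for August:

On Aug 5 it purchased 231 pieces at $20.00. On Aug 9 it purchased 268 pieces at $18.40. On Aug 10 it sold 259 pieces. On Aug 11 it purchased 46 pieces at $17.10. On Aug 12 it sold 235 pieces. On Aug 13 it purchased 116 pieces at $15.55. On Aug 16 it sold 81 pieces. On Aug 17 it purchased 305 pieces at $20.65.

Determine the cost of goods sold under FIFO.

COGS = $10,804.30

Aug 10, 259 sold [FIFO — oldest first]: 231 @ $20.00 + 28 @ $18.40 = $5,135.20
Aug 12, 235 sold [FIFO — oldest first]: 235 @ $18.40 = $4,324.00
Aug 16, 81 sold [FIFO — oldest first]: 5 @ $18.40 + 46 @ $17.10 + 30 @ $15.55 = $1,345.10
Total COGS = $5,135.20 + $4,324.00 + $1,345.10 = $10,804.30
Ending inventory: 86 @ $15.55 + 305 @ $20.65 = $7,635.55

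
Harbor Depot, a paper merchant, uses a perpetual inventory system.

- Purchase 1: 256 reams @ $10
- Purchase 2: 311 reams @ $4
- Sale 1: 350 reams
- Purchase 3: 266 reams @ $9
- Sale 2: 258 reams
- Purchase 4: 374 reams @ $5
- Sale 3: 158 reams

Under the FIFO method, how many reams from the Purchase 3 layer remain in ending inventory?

Sale 1 (350) [FIFO — oldest first]: 256 @ $10 + 94 @ $4 = $2,936
Sale 2 (258) [FIFO — oldest first]: 217 @ $4 + 41 @ $9 = $1,237
Sale 3 (158) [FIFO — oldest first]: 158 @ $9 = $1,422
Total COGS = $2,936 + $1,237 + $1,422 = $5,595
Ending inventory: 67 @ $9 + 374 @ $5 = $2,473

67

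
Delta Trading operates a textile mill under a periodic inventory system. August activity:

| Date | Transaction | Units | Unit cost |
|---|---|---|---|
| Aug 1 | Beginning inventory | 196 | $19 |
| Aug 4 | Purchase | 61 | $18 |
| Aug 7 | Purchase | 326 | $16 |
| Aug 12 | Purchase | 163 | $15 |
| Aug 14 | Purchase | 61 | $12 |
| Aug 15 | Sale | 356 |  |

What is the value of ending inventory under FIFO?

Ending inventory = $6,809

Aug 15, 356 sold [FIFO — oldest first]: 196 @ $19 + 61 @ $18 + 99 @ $16 = $6,406
Ending inventory: 227 @ $16 + 163 @ $15 + 61 @ $12 = $6,809
Check: goods available $13,215 = COGS $6,406 + ending $6,809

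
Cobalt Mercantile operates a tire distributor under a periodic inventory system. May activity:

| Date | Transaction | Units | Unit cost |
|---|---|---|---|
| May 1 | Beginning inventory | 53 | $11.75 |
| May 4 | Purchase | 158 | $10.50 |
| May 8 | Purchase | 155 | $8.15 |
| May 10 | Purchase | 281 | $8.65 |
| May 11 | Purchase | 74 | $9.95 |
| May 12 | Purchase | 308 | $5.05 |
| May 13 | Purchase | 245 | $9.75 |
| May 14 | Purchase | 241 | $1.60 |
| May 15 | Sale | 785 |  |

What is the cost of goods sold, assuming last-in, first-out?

COGS = $4,284.30

May 15, 785 sold [LIFO — newest first]: 241 @ $1.60 + 245 @ $9.75 + 299 @ $5.05 = $4,284.30
Ending inventory: 53 @ $11.75 + 158 @ $10.50 + 155 @ $8.15 + 281 @ $8.65 + 74 @ $9.95 + 9 @ $5.05 = $6,757.40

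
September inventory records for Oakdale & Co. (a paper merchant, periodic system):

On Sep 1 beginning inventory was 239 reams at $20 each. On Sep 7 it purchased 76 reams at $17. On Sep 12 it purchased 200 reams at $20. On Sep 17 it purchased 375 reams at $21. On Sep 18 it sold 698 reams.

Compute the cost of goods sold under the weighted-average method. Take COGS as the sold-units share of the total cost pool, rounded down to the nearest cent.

COGS = $14,075.28

Sep 18, sell 698: 698/890 × $17,947.00 → $14,075.28
Ending inventory (cost pool remaining) = $3,871.72
Check: goods available $17,947.00 = COGS $14,075.28 + ending $3,871.72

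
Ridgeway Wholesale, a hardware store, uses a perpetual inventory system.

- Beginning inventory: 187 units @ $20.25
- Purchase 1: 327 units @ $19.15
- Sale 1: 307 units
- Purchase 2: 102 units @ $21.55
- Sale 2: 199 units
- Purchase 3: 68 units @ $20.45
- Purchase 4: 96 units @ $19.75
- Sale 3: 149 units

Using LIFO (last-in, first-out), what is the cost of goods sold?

COGS = $12,999.25

Sale 1 (307) [LIFO — newest first]: 307 @ $19.15 = $5,879.05
Sale 2 (199) [LIFO — newest first]: 102 @ $21.55 + 20 @ $19.15 + 77 @ $20.25 = $4,140.35
Sale 3 (149) [LIFO — newest first]: 96 @ $19.75 + 53 @ $20.45 = $2,979.85
Total COGS = $5,879.05 + $4,140.35 + $2,979.85 = $12,999.25
Ending inventory: 110 @ $20.25 + 15 @ $20.45 = $2,534.25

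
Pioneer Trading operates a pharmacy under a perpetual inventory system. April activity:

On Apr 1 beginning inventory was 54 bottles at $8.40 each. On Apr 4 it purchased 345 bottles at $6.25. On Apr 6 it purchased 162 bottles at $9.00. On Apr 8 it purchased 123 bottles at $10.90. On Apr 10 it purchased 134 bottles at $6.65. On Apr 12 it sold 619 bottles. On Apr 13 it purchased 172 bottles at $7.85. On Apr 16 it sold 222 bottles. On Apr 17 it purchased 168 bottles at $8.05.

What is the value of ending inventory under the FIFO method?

Apr 12, 619 sold [FIFO — oldest first]: 54 @ $8.40 + 345 @ $6.25 + 162 @ $9.00 + 58 @ $10.90 = $4,700.05
Apr 16, 222 sold [FIFO — oldest first]: 65 @ $10.90 + 134 @ $6.65 + 23 @ $7.85 = $1,780.15
Total COGS = $4,700.05 + $1,780.15 = $6,480.20
Ending inventory: 149 @ $7.85 + 168 @ $8.05 = $2,522.05

Ending inventory = $2,522.05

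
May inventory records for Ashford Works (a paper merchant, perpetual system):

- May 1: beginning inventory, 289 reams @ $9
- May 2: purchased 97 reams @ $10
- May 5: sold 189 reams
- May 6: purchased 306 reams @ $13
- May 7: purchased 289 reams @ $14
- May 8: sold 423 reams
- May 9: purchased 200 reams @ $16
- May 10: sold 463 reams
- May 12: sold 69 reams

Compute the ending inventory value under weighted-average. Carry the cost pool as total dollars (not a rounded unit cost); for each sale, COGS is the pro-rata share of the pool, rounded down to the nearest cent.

Ending inventory = $506.41

After May 1: 289 on hand, pool $2,601.00 (≈ $9.0000 each)
After May 2: 386 on hand, pool $3,571.00 (≈ $9.2513 each)
May 5, sell 189: 189/386 × $3,571.00 → $1,748.49
After May 6: 503 on hand, pool $5,800.51 (≈ $11.5318 each)
After May 7: 792 on hand, pool $9,846.51 (≈ $12.4325 each)
May 8, sell 423: 423/792 × $9,846.51 → $5,258.93
After May 9: 569 on hand, pool $7,787.58 (≈ $13.6864 each)
May 10, sell 463: 463/569 × $7,787.58 → $6,336.81
May 12, sell 69: 69/106 × $1,450.77 → $944.36
Total COGS = $1,748.49 + $5,258.93 + $6,336.81 + $944.36 = $14,288.59
Ending inventory (cost pool remaining) = $506.41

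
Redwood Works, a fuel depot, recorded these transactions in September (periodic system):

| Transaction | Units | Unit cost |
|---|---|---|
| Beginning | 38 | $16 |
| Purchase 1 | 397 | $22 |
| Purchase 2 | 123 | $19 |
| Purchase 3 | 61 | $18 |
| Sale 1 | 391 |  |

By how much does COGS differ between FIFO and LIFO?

FIFO COGS: 38 @ $16 + 353 @ $22 = $8,374
LIFO COGS: 61 @ $18 + 123 @ $19 + 207 @ $22 = $7,989
Difference = |$8,374 − $7,989| = $385

$385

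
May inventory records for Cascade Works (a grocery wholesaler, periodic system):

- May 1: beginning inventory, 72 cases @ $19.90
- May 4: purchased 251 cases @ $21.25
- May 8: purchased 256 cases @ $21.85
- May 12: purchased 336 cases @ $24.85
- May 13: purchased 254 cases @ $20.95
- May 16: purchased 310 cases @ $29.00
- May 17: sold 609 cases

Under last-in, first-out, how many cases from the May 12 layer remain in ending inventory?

291

May 17, 609 sold [LIFO — newest first]: 310 @ $29.00 + 254 @ $20.95 + 45 @ $24.85 = $15,429.55
Ending inventory: 72 @ $19.90 + 251 @ $21.25 + 256 @ $21.85 + 291 @ $24.85 = $19,591.50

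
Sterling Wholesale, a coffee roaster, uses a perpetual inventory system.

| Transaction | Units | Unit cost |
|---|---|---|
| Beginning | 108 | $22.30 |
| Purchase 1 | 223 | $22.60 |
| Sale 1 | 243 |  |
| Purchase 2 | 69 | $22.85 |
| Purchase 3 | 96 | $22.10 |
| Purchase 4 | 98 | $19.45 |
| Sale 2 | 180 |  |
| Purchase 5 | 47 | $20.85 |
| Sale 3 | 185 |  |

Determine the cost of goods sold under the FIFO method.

COGS = $13,344.45

Sale 1 (243) [FIFO — oldest first]: 108 @ $22.30 + 135 @ $22.60 = $5,459.40
Sale 2 (180) [FIFO — oldest first]: 88 @ $22.60 + 69 @ $22.85 + 23 @ $22.10 = $4,073.75
Sale 3 (185) [FIFO — oldest first]: 73 @ $22.10 + 98 @ $19.45 + 14 @ $20.85 = $3,811.30
Total COGS = $5,459.40 + $4,073.75 + $3,811.30 = $13,344.45
Ending inventory: 33 @ $20.85 = $688.05
Check: goods available $14,032.50 = COGS $13,344.45 + ending $688.05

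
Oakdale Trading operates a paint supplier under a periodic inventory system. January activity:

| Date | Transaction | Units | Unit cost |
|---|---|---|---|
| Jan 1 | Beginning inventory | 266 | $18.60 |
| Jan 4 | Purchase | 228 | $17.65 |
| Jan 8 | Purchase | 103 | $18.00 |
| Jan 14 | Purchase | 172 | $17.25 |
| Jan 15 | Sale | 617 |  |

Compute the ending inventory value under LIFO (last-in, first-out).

Ending inventory = $2,827.20

Jan 15, 617 sold [LIFO — newest first]: 172 @ $17.25 + 103 @ $18.00 + 228 @ $17.65 + 114 @ $18.60 = $10,965.60
Ending inventory: 152 @ $18.60 = $2,827.20
Check: goods available $13,792.80 = COGS $10,965.60 + ending $2,827.20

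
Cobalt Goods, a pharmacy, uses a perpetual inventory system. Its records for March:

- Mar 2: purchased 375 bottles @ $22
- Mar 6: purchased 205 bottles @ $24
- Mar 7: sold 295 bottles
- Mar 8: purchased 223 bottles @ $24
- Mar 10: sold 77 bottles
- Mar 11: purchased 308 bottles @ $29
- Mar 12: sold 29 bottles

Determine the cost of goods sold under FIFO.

COGS = $8,874

Mar 7, 295 sold [FIFO — oldest first]: 295 @ $22 = $6,490
Mar 10, 77 sold [FIFO — oldest first]: 77 @ $22 = $1,694
Mar 12, 29 sold [FIFO — oldest first]: 3 @ $22 + 26 @ $24 = $690
Total COGS = $6,490 + $1,694 + $690 = $8,874
Ending inventory: 179 @ $24 + 223 @ $24 + 308 @ $29 = $18,580
Check: goods available $27,454 = COGS $8,874 + ending $18,580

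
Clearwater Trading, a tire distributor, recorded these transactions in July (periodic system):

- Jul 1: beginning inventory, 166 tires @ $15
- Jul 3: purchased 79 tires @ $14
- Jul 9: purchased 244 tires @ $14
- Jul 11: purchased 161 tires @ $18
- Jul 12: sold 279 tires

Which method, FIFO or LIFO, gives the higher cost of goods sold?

LIFO

FIFO COGS: 166 @ $15 + 79 @ $14 + 34 @ $14 = $4,072
LIFO COGS: 161 @ $18 + 118 @ $14 = $4,550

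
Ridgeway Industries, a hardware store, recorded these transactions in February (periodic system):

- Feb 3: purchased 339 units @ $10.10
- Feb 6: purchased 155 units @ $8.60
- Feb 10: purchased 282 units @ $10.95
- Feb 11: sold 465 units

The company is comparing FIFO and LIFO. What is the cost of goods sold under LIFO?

COGS = $4,703.70

FIFO COGS: 339 @ $10.10 + 126 @ $8.60 = $4,507.50
LIFO COGS: 282 @ $10.95 + 155 @ $8.60 + 28 @ $10.10 = $4,703.70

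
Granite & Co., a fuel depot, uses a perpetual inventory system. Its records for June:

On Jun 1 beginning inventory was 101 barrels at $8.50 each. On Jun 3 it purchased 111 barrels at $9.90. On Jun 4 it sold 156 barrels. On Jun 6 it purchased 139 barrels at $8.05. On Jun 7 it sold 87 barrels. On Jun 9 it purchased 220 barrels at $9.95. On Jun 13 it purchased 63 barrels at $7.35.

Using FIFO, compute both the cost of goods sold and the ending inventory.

Jun 4, 156 sold [FIFO — oldest first]: 101 @ $8.50 + 55 @ $9.90 = $1,403.00
Jun 7, 87 sold [FIFO — oldest first]: 56 @ $9.90 + 31 @ $8.05 = $803.95
Total COGS = $1,403.00 + $803.95 = $2,206.95
Ending inventory: 108 @ $8.05 + 220 @ $9.95 + 63 @ $7.35 = $3,521.45
Check: goods available $5,728.40 = COGS $2,206.95 + ending $3,521.45

COGS = $2,206.95; ending inventory = $3,521.45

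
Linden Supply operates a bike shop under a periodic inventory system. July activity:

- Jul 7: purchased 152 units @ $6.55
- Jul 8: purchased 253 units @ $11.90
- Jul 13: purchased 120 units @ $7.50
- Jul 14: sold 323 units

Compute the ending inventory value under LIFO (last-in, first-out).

Jul 14, 323 sold [LIFO — newest first]: 120 @ $7.50 + 203 @ $11.90 = $3,315.70
Ending inventory: 152 @ $6.55 + 50 @ $11.90 = $1,590.60

Ending inventory = $1,590.60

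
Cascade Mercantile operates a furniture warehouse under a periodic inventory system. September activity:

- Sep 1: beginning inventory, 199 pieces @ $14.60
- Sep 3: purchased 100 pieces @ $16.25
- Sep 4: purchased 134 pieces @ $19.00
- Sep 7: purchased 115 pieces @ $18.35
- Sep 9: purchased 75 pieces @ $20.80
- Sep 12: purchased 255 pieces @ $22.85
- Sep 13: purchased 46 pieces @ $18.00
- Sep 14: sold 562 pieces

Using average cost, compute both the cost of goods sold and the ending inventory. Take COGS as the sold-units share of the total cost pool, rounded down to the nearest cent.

COGS = $10,583.96; ending inventory = $6,817.44

Sep 14, sell 562: 562/924 × $17,401.40 → $10,583.96
Ending inventory (cost pool remaining) = $6,817.44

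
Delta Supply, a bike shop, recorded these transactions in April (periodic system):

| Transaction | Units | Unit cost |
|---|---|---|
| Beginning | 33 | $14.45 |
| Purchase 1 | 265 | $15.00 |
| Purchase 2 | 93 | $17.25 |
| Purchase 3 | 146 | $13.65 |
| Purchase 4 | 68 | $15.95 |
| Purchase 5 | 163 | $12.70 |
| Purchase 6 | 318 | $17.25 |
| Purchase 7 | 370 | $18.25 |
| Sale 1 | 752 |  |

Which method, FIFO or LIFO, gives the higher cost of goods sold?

FIFO COGS: 33 @ $14.45 + 265 @ $15.00 + 93 @ $17.25 + 146 @ $13.65 + 68 @ $15.95 + 147 @ $12.70 = $11,000.50
LIFO COGS: 370 @ $18.25 + 318 @ $17.25 + 64 @ $12.70 = $13,050.80

LIFO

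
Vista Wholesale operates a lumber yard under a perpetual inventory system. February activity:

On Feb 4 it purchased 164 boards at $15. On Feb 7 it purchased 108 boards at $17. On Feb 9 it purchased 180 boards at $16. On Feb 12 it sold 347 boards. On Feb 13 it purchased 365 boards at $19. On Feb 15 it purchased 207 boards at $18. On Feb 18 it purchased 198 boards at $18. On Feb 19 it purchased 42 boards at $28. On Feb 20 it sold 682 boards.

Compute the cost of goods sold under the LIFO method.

COGS = $18,532

Feb 12, 347 sold [LIFO — newest first]: 180 @ $16 + 108 @ $17 + 59 @ $15 = $5,601
Feb 20, 682 sold [LIFO — newest first]: 42 @ $28 + 198 @ $18 + 207 @ $18 + 235 @ $19 = $12,931
Total COGS = $5,601 + $12,931 = $18,532
Ending inventory: 105 @ $15 + 130 @ $19 = $4,045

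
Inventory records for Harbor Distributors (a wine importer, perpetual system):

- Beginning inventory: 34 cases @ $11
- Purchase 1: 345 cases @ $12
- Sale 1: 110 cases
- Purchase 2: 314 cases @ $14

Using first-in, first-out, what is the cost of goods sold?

COGS = $1,286

Sale 1 (110) [FIFO — oldest first]: 34 @ $11 + 76 @ $12 = $1,286
Ending inventory: 269 @ $12 + 314 @ $14 = $7,624
Check: goods available $8,910 = COGS $1,286 + ending $7,624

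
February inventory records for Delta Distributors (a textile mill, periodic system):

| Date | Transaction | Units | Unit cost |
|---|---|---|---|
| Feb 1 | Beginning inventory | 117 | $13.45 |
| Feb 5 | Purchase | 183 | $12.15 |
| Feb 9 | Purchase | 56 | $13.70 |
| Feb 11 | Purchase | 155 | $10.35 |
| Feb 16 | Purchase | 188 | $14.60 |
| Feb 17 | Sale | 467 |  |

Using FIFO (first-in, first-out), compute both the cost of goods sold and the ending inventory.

COGS = $5,713.15; ending inventory = $3,200.20

Feb 17, 467 sold [FIFO — oldest first]: 117 @ $13.45 + 183 @ $12.15 + 56 @ $13.70 + 111 @ $10.35 = $5,713.15
Ending inventory: 44 @ $10.35 + 188 @ $14.60 = $3,200.20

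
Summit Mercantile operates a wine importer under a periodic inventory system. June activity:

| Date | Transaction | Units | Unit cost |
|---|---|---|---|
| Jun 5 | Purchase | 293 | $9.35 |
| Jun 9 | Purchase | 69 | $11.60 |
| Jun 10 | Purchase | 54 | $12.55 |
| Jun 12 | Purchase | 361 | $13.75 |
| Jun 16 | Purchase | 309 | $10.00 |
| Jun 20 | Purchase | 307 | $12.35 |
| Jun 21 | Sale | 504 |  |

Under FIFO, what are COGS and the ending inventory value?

COGS = $5,427.65; ending inventory = $10,635.20

Jun 21, 504 sold [FIFO — oldest first]: 293 @ $9.35 + 69 @ $11.60 + 54 @ $12.55 + 88 @ $13.75 = $5,427.65
Ending inventory: 273 @ $13.75 + 309 @ $10.00 + 307 @ $12.35 = $10,635.20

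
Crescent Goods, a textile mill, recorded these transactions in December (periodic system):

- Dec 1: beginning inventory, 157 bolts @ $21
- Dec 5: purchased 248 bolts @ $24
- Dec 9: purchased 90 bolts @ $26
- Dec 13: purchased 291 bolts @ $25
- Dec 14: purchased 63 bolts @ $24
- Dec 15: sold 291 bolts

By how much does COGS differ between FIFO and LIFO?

$699

FIFO COGS: 157 @ $21 + 134 @ $24 = $6,513
LIFO COGS: 63 @ $24 + 228 @ $25 = $7,212
Difference = |$6,513 − $7,212| = $699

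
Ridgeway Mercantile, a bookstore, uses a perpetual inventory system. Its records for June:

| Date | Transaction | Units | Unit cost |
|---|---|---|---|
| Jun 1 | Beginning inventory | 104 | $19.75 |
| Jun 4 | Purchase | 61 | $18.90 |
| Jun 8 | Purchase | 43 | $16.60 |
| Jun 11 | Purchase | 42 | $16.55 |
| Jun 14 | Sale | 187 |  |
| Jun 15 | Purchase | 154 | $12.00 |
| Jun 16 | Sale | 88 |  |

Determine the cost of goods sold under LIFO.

Jun 14, 187 sold [LIFO — newest first]: 42 @ $16.55 + 43 @ $16.60 + 61 @ $18.90 + 41 @ $19.75 = $3,371.55
Jun 16, 88 sold [LIFO — newest first]: 88 @ $12.00 = $1,056.00
Total COGS = $3,371.55 + $1,056.00 = $4,427.55
Ending inventory: 63 @ $19.75 + 66 @ $12.00 = $2,036.25

COGS = $4,427.55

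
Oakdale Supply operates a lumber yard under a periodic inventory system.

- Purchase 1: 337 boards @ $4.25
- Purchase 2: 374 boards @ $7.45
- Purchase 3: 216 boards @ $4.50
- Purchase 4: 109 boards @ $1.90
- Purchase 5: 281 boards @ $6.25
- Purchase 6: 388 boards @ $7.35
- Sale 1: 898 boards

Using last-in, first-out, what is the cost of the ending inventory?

Sale 1 (898) [LIFO — newest first]: 388 @ $7.35 + 281 @ $6.25 + 109 @ $1.90 + 120 @ $4.50 = $5,355.15
Ending inventory: 337 @ $4.25 + 374 @ $7.45 + 96 @ $4.50 = $4,650.55
Check: goods available $10,005.70 = COGS $5,355.15 + ending $4,650.55

Ending inventory = $4,650.55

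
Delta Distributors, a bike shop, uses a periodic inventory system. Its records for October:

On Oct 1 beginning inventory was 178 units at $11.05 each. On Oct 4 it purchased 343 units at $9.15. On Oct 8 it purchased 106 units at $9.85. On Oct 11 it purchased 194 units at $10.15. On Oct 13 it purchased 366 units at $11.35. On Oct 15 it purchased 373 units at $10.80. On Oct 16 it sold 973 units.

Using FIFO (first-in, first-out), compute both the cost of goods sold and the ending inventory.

COGS = $9,843.75; ending inventory = $6,457.30

Oct 16, 973 sold [FIFO — oldest first]: 178 @ $11.05 + 343 @ $9.15 + 106 @ $9.85 + 194 @ $10.15 + 152 @ $11.35 = $9,843.75
Ending inventory: 214 @ $11.35 + 373 @ $10.80 = $6,457.30
Check: goods available $16,301.05 = COGS $9,843.75 + ending $6,457.30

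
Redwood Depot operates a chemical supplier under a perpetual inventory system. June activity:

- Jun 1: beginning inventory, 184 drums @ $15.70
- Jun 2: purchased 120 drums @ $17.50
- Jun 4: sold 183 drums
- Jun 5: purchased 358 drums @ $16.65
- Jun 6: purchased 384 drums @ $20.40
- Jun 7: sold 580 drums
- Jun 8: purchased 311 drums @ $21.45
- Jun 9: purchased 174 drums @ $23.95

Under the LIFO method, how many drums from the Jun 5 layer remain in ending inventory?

162

Jun 4, 183 sold [LIFO — newest first]: 120 @ $17.50 + 63 @ $15.70 = $3,089.10
Jun 7, 580 sold [LIFO — newest first]: 384 @ $20.40 + 196 @ $16.65 = $11,097.00
Total COGS = $3,089.10 + $11,097.00 = $14,186.10
Ending inventory: 121 @ $15.70 + 162 @ $16.65 + 311 @ $21.45 + 174 @ $23.95 = $15,435.25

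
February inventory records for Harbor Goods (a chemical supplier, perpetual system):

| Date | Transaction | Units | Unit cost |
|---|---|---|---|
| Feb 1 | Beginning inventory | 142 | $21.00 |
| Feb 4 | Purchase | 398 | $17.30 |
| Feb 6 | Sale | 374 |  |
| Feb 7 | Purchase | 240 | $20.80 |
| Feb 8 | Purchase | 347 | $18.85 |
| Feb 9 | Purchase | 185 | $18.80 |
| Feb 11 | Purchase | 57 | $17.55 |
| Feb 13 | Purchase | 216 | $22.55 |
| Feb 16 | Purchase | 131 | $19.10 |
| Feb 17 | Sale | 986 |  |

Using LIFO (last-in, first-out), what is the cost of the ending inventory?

Feb 6, 374 sold [LIFO — newest first]: 374 @ $17.30 = $6,470.20
Feb 17, 986 sold [LIFO — newest first]: 131 @ $19.10 + 216 @ $22.55 + 57 @ $17.55 + 185 @ $18.80 + 347 @ $18.85 + 50 @ $20.80 = $19,432.20
Total COGS = $6,470.20 + $19,432.20 = $25,902.40
Ending inventory: 142 @ $21.00 + 24 @ $17.30 + 190 @ $20.80 = $7,349.20
Check: goods available $33,251.60 = COGS $25,902.40 + ending $7,349.20

Ending inventory = $7,349.20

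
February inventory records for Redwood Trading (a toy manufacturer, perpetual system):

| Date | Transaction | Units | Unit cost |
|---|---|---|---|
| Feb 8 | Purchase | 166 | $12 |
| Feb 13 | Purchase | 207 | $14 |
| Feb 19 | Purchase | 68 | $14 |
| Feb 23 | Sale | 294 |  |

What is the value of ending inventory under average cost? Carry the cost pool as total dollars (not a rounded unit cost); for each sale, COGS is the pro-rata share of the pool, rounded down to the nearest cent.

After Feb 8: 166 on hand, pool $1,992.00 (≈ $12.0000 each)
After Feb 13: 373 on hand, pool $4,890.00 (≈ $13.1099 each)
After Feb 19: 441 on hand, pool $5,842.00 (≈ $13.2472 each)
Feb 23, sell 294: 294/441 × $5,842.00 → $3,894.66
Ending inventory (cost pool remaining) = $1,947.34

Ending inventory = $1,947.34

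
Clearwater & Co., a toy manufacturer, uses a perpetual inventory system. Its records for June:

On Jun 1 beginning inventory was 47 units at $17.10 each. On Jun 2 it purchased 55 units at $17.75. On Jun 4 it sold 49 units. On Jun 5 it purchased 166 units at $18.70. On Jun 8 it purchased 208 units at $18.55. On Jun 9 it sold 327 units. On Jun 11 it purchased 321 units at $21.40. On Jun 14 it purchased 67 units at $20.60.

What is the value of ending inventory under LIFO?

Jun 4, 49 sold [LIFO — newest first]: 49 @ $17.75 = $869.75
Jun 9, 327 sold [LIFO — newest first]: 208 @ $18.55 + 119 @ $18.70 = $6,083.70
Total COGS = $869.75 + $6,083.70 = $6,953.45
Ending inventory: 47 @ $17.10 + 6 @ $17.75 + 47 @ $18.70 + 321 @ $21.40 + 67 @ $20.60 = $10,038.70

Ending inventory = $10,038.70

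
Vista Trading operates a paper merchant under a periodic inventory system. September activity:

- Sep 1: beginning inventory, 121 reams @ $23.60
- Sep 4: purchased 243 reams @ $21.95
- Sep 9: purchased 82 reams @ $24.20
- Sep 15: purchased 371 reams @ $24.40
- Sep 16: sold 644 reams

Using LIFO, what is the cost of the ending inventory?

Ending inventory = $3,997.00

Sep 16, 644 sold [LIFO — newest first]: 371 @ $24.40 + 82 @ $24.20 + 191 @ $21.95 = $15,229.25
Ending inventory: 121 @ $23.60 + 52 @ $21.95 = $3,997.00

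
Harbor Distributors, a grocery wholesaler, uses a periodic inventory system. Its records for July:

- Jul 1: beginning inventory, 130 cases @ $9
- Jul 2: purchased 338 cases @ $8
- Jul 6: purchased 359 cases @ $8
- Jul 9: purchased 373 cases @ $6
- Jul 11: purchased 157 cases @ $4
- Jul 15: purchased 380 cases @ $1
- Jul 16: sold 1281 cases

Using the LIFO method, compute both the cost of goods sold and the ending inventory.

Jul 16, 1281 sold [LIFO — newest first]: 380 @ $1 + 157 @ $4 + 373 @ $6 + 359 @ $8 + 12 @ $8 = $6,214
Ending inventory: 130 @ $9 + 326 @ $8 = $3,778

COGS = $6,214; ending inventory = $3,778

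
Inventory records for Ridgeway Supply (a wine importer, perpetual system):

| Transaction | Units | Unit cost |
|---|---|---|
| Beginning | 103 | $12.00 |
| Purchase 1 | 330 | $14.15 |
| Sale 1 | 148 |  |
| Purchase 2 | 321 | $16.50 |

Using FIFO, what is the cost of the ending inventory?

Sale 1 (148) [FIFO — oldest first]: 103 @ $12.00 + 45 @ $14.15 = $1,872.75
Ending inventory: 285 @ $14.15 + 321 @ $16.50 = $9,329.25

Ending inventory = $9,329.25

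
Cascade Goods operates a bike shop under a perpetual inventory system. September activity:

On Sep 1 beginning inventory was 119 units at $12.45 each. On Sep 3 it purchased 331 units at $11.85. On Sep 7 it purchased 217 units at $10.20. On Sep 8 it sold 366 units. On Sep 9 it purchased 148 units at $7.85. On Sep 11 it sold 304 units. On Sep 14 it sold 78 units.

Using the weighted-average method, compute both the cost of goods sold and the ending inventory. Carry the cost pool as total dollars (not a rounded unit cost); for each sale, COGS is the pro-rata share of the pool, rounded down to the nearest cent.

COGS = $8,092.78; ending inventory = $686.32

After Sep 1: 119 on hand, pool $1,481.55 (≈ $12.4500 each)
After Sep 3: 450 on hand, pool $5,403.90 (≈ $12.0087 each)
After Sep 7: 667 on hand, pool $7,617.30 (≈ $11.4202 each)
Sep 8, sell 366: 366/667 × $7,617.30 → $4,179.80
After Sep 9: 449 on hand, pool $4,599.30 (≈ $10.2434 each)
Sep 11, sell 304: 304/449 × $4,599.30 → $3,114.00
Sep 14, sell 78: 78/145 × $1,485.30 → $798.98
Total COGS = $4,179.80 + $3,114.00 + $798.98 = $8,092.78
Ending inventory (cost pool remaining) = $686.32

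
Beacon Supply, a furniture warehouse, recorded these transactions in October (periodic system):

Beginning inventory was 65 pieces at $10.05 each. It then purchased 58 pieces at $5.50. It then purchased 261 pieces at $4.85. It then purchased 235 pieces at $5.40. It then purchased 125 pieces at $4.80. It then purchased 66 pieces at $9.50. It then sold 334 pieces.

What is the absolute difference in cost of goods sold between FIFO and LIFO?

$3.60

FIFO COGS: 65 @ $10.05 + 58 @ $5.50 + 211 @ $4.85 = $1,995.60
LIFO COGS: 66 @ $9.50 + 125 @ $4.80 + 143 @ $5.40 = $1,999.20
Difference = |$1,995.60 − $1,999.20| = $3.60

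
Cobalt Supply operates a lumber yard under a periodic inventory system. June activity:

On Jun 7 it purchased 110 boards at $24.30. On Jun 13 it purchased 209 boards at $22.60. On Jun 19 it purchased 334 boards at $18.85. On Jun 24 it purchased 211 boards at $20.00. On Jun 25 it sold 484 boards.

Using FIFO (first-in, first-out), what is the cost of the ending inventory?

Ending inventory = $7,405.65

Jun 25, 484 sold [FIFO — oldest first]: 110 @ $24.30 + 209 @ $22.60 + 165 @ $18.85 = $10,506.65
Ending inventory: 169 @ $18.85 + 211 @ $20.00 = $7,405.65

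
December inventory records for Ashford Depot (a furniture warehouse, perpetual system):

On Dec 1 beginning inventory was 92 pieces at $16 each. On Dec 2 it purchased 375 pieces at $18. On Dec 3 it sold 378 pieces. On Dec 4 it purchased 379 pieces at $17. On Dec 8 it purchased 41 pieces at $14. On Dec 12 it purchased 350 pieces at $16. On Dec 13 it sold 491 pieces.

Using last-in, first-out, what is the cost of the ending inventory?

Dec 3, 378 sold [LIFO — newest first]: 375 @ $18 + 3 @ $16 = $6,798
Dec 13, 491 sold [LIFO — newest first]: 350 @ $16 + 41 @ $14 + 100 @ $17 = $7,874
Total COGS = $6,798 + $7,874 = $14,672
Ending inventory: 89 @ $16 + 279 @ $17 = $6,167

Ending inventory = $6,167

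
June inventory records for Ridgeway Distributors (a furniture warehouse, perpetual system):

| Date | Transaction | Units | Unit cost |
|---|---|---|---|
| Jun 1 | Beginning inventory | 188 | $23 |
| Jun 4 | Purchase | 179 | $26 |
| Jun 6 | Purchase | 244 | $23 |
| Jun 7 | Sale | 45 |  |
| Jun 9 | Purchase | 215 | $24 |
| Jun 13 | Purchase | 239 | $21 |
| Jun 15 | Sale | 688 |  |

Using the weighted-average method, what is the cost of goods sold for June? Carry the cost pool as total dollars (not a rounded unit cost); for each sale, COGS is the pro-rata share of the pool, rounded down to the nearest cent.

COGS = $17,056.68

After Jun 1: 188 on hand, pool $4,324.00 (≈ $23.0000 each)
After Jun 4: 367 on hand, pool $8,978.00 (≈ $24.4632 each)
After Jun 6: 611 on hand, pool $14,590.00 (≈ $23.8789 each)
Jun 7, sell 45: 45/611 × $14,590.00 → $1,074.54
After Jun 9: 781 on hand, pool $18,675.46 (≈ $23.9122 each)
After Jun 13: 1020 on hand, pool $23,694.46 (≈ $23.2299 each)
Jun 15, sell 688: 688/1020 × $23,694.46 → $15,982.14
Total COGS = $1,074.54 + $15,982.14 = $17,056.68
Ending inventory (cost pool remaining) = $7,712.32
Check: goods available $24,769.00 = COGS $17,056.68 + ending $7,712.32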